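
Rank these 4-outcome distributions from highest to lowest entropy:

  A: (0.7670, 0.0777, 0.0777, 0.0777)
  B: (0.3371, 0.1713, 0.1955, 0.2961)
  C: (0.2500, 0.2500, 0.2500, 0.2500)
C > B > A

Key insight: Entropy is maximized by uniform distributions and minimized by concentrated distributions.

- Uniform distributions have maximum entropy log₂(4) = 2.0000 bits
- The more "peaked" or concentrated a distribution, the lower its entropy

Entropies:
  H(A) = 1.1525 bits
  H(B) = 1.9451 bits
  H(C) = 2.0000 bits

Ranking: C > B > A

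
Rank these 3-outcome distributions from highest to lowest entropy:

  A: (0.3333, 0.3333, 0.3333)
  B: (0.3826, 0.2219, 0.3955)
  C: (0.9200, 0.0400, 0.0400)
A > B > C

Key insight: Entropy is maximized by uniform distributions and minimized by concentrated distributions.

- Uniform distributions have maximum entropy log₂(3) = 1.5850 bits
- The more "peaked" or concentrated a distribution, the lower its entropy

Entropies:
  H(A) = 1.5850 bits
  H(B) = 1.5416 bits
  H(C) = 0.4822 bits

Ranking: A > B > C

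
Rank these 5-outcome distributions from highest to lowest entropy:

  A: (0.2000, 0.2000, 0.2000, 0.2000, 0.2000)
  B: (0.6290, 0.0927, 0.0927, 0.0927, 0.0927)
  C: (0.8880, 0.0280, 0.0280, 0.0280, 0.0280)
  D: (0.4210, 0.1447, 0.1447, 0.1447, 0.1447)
A > D > B > C

Key insight: Entropy is maximized by uniform distributions and minimized by concentrated distributions.

Entropies:
  H(A) = 2.3219 bits
  H(B) = 1.6934 bits
  H(C) = 0.7299 bits
  H(D) = 2.1399 bits

Ranking: A > D > B > C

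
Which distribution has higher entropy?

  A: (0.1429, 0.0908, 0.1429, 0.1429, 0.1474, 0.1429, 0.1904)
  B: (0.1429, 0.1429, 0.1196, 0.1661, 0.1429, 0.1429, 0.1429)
B

Both distributions are close to uniform, making this a harder comparison.

H(A) = 2.7812 bits
H(B) = 2.8019 bits

The distribution closer to uniform has higher entropy.
Answer: B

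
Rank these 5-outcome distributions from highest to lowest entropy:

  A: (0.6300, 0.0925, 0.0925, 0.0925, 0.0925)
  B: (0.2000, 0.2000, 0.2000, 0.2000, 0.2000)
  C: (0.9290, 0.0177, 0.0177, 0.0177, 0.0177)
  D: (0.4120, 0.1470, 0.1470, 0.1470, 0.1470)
B > D > A > C

Key insight: Entropy is maximized by uniform distributions and minimized by concentrated distributions.

Entropies:
  H(A) = 1.6907 bits
  H(B) = 2.3219 bits
  H(C) = 0.5116 bits
  H(D) = 2.1535 bits

Ranking: B > D > A > C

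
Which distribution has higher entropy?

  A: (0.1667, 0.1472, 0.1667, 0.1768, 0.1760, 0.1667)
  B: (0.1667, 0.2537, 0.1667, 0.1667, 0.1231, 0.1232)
A

Both distributions are close to uniform, making this a harder comparison.

H(A) = 2.5825 bits
H(B) = 2.5387 bits

The distribution closer to uniform has higher entropy.
Answer: A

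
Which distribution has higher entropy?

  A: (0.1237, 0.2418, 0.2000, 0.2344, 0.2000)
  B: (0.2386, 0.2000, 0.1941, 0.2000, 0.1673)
B

Both distributions are close to uniform, making this a harder comparison.

H(A) = 2.2877 bits
H(B) = 2.3126 bits

The distribution closer to uniform has higher entropy.
Answer: B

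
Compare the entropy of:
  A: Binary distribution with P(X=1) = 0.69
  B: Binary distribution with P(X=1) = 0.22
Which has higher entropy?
A

For binary distributions, entropy is maximized at p=0.5 and decreases as p moves toward 0 or 1.

H(A) = H(0.69) = 0.8932 bits
H(B) = H(0.22) = 0.7602 bits

Distribution A (p=0.69) is closer to uniform (p=0.5), so it has higher entropy.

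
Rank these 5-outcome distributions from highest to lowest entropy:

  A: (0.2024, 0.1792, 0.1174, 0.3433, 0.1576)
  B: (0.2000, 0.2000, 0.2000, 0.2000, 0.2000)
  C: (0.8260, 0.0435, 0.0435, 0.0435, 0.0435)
B > A > C

Key insight: Entropy is maximized by uniform distributions and minimized by concentrated distributions.

- Uniform distributions have maximum entropy log₂(5) = 2.3219 bits
- The more "peaked" or concentrated a distribution, the lower its entropy

Entropies:
  H(A) = 2.2235 bits
  H(B) = 2.3219 bits
  H(C) = 1.0148 bits

Ranking: B > A > C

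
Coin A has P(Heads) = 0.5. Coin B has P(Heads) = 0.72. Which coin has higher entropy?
A

For binary distributions, entropy is maximized at p=0.5 and decreases as p moves toward 0 or 1.

H(A) = H(0.5) = 1.0000 bits
H(B) = H(0.72) = 0.8555 bits

Distribution A (p=0.5) is closer to uniform (p=0.5), so it has higher entropy.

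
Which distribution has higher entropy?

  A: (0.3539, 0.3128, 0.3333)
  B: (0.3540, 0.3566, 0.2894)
A

Both distributions are close to uniform, making this a harder comparison.

H(A) = 1.5831 bits
H(B) = 1.5785 bits

The distribution closer to uniform has higher entropy.
Answer: A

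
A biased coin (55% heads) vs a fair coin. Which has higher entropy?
Fair coin

The fair coin is uniform (p=0.5), maximizing binary entropy at 1 bit. The biased coin has H(0.55) ≈ 0.993 bits — its outcome is more predictable, so its entropy is lower.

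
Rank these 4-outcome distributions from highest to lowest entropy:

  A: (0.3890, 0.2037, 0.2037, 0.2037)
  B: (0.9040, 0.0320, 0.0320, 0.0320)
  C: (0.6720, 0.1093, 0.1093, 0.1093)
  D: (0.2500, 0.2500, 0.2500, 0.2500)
D > A > C > B

Key insight: Entropy is maximized by uniform distributions and minimized by concentrated distributions.

Entropies:
  H(A) = 1.9326 bits
  H(B) = 0.6083 bits
  H(C) = 1.4327 bits
  H(D) = 2.0000 bits

Ranking: D > A > C > B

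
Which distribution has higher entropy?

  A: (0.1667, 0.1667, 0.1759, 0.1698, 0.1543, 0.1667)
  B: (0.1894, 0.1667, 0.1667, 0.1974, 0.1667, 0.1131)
A

Both distributions are close to uniform, making this a harder comparison.

H(A) = 2.5839 bits
H(B) = 2.5650 bits

The distribution closer to uniform has higher entropy.
Answer: A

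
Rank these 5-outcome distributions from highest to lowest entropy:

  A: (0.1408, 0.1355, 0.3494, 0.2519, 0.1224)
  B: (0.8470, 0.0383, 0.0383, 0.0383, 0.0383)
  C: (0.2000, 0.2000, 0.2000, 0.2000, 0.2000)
C > A > B

Key insight: Entropy is maximized by uniform distributions and minimized by concentrated distributions.

- Uniform distributions have maximum entropy log₂(5) = 2.3219 bits
- The more "peaked" or concentrated a distribution, the lower its entropy

Entropies:
  H(A) = 2.1910 bits
  H(B) = 0.9233 bits
  H(C) = 2.3219 bits

Ranking: C > A > B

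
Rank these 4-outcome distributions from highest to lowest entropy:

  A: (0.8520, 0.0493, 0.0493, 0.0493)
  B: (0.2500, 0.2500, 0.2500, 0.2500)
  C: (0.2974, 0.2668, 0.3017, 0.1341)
B > C > A

Key insight: Entropy is maximized by uniform distributions and minimized by concentrated distributions.

- Uniform distributions have maximum entropy log₂(4) = 2.0000 bits
- The more "peaked" or concentrated a distribution, the lower its entropy

Entropies:
  H(A) = 0.8394 bits
  H(B) = 2.0000 bits
  H(C) = 1.9392 bits

Ranking: B > C > A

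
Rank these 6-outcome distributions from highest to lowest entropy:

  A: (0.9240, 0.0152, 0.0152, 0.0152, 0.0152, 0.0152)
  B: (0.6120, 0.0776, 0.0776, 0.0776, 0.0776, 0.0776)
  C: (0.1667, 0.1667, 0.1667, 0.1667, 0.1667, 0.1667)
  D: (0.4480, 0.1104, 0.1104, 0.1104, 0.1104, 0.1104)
C > D > B > A

Key insight: Entropy is maximized by uniform distributions and minimized by concentrated distributions.

Entropies:
  H(A) = 0.5644 bits
  H(B) = 1.8644 bits
  H(C) = 2.5850 bits
  H(D) = 2.2739 bits

Ranking: C > D > B > A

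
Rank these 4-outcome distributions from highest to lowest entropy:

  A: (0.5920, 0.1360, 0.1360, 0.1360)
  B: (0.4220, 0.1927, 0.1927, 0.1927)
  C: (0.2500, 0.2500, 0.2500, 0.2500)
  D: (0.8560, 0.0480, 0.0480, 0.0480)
C > B > A > D

Key insight: Entropy is maximized by uniform distributions and minimized by concentrated distributions.

Entropies:
  H(A) = 1.6221 bits
  H(B) = 1.8985 bits
  H(C) = 2.0000 bits
  H(D) = 0.8229 bits

Ranking: C > B > A > D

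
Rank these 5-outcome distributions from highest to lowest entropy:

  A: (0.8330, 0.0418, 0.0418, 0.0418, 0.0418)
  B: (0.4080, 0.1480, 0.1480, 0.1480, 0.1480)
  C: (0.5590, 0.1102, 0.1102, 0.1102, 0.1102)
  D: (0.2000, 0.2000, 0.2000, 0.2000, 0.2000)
D > B > C > A

Key insight: Entropy is maximized by uniform distributions and minimized by concentrated distributions.

Entropies:
  H(A) = 0.9848 bits
  H(B) = 2.1594 bits
  H(C) = 1.8719 bits
  H(D) = 2.3219 bits

Ranking: D > B > C > A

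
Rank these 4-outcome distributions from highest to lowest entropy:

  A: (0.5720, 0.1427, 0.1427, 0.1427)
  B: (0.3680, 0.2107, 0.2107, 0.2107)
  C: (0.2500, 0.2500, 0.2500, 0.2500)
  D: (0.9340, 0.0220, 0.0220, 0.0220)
C > B > A > D

Key insight: Entropy is maximized by uniform distributions and minimized by concentrated distributions.

Entropies:
  H(A) = 1.6634 bits
  H(B) = 1.9508 bits
  H(C) = 2.0000 bits
  H(D) = 0.4554 bits

Ranking: C > B > A > D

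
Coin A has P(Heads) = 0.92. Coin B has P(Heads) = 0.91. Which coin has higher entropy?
B

For binary distributions, entropy is maximized at p=0.5 and decreases as p moves toward 0 or 1.

H(A) = H(0.92) = 0.4022 bits
H(B) = H(0.91) = 0.4365 bits

Distribution B (p=0.91) is closer to uniform (p=0.5), so it has higher entropy.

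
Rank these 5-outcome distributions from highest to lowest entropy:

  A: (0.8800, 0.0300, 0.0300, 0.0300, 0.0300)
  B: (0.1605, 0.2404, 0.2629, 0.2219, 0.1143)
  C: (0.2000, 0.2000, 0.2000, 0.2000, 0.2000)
C > B > A

Key insight: Entropy is maximized by uniform distributions and minimized by concentrated distributions.

- Uniform distributions have maximum entropy log₂(5) = 2.3219 bits
- The more "peaked" or concentrated a distribution, the lower its entropy

Entropies:
  H(A) = 0.7694 bits
  H(B) = 2.2643 bits
  H(C) = 2.3219 bits

Ranking: C > B > A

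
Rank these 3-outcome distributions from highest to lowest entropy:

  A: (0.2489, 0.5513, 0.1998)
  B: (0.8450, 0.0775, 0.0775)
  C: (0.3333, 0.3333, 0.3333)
C > A > B

Key insight: Entropy is maximized by uniform distributions and minimized by concentrated distributions.

- Uniform distributions have maximum entropy log₂(3) = 1.5850 bits
- The more "peaked" or concentrated a distribution, the lower its entropy

Entropies:
  H(A) = 1.4372 bits
  H(B) = 0.7772 bits
  H(C) = 1.5850 bits

Ranking: C > A > B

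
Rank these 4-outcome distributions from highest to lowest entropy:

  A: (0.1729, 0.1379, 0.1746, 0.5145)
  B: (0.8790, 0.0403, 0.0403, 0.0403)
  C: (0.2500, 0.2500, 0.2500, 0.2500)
C > A > B

Key insight: Entropy is maximized by uniform distributions and minimized by concentrated distributions.

- Uniform distributions have maximum entropy log₂(4) = 2.0000 bits
- The more "peaked" or concentrated a distribution, the lower its entropy

Entropies:
  H(A) = 1.7650 bits
  H(B) = 0.7240 bits
  H(C) = 2.0000 bits

Ranking: C > A > B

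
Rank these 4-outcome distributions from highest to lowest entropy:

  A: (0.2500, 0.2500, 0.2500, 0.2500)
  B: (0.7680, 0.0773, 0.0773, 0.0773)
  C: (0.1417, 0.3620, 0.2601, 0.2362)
A > C > B

Key insight: Entropy is maximized by uniform distributions and minimized by concentrated distributions.

- Uniform distributions have maximum entropy log₂(4) = 2.0000 bits
- The more "peaked" or concentrated a distribution, the lower its entropy

Entropies:
  H(A) = 2.0000 bits
  H(B) = 1.1492 bits
  H(C) = 1.9272 bits

Ranking: A > C > B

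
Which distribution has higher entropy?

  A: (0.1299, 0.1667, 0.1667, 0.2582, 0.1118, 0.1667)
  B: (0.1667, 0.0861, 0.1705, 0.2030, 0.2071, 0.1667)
B

Both distributions are close to uniform, making this a harder comparison.

H(A) = 2.5329 bits
H(B) = 2.5388 bits

The distribution closer to uniform has higher entropy.
Answer: B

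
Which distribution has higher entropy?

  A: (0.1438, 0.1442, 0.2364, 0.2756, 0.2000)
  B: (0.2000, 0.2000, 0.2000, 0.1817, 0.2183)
B

Both distributions are close to uniform, making this a harder comparison.

H(A) = 2.2739 bits
H(B) = 2.3195 bits

The distribution closer to uniform has higher entropy.
Answer: B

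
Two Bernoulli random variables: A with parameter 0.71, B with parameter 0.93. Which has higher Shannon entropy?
A

For binary distributions, entropy is maximized at p=0.5 and decreases as p moves toward 0 or 1.

H(A) = H(0.71) = 0.8687 bits
H(B) = H(0.93) = 0.3659 bits

Distribution A (p=0.71) is closer to uniform (p=0.5), so it has higher entropy.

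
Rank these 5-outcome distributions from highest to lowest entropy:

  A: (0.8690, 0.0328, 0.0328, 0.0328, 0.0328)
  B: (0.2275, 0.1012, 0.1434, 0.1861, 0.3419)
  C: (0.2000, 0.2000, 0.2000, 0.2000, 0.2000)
C > B > A

Key insight: Entropy is maximized by uniform distributions and minimized by concentrated distributions.

- Uniform distributions have maximum entropy log₂(5) = 2.3219 bits
- The more "peaked" or concentrated a distribution, the lower its entropy

Entropies:
  H(A) = 0.8222 bits
  H(B) = 2.2029 bits
  H(C) = 2.3219 bits

Ranking: C > B > A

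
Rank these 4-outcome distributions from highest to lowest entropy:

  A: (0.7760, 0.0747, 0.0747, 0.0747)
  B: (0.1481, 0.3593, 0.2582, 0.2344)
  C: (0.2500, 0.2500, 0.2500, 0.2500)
C > B > A

Key insight: Entropy is maximized by uniform distributions and minimized by concentrated distributions.

- Uniform distributions have maximum entropy log₂(4) = 2.0000 bits
- The more "peaked" or concentrated a distribution, the lower its entropy

Entropies:
  H(A) = 1.1224 bits
  H(B) = 1.9337 bits
  H(C) = 2.0000 bits

Ranking: C > B > A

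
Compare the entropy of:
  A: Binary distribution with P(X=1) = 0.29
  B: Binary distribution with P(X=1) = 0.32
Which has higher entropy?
B

For binary distributions, entropy is maximized at p=0.5 and decreases as p moves toward 0 or 1.

H(A) = H(0.29) = 0.8687 bits
H(B) = H(0.32) = 0.9044 bits

Distribution B (p=0.32) is closer to uniform (p=0.5), so it has higher entropy.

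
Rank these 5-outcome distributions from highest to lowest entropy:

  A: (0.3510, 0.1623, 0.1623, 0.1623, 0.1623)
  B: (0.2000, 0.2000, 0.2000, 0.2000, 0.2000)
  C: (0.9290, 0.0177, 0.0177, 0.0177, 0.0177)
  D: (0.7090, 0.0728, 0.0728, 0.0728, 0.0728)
B > A > D > C

Key insight: Entropy is maximized by uniform distributions and minimized by concentrated distributions.

Entropies:
  H(A) = 2.2330 bits
  H(B) = 2.3219 bits
  H(C) = 0.5116 bits
  H(D) = 1.4520 bits

Ranking: B > A > D > C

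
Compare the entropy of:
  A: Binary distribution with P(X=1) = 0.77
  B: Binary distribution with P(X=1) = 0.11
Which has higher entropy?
A

For binary distributions, entropy is maximized at p=0.5 and decreases as p moves toward 0 or 1.

H(A) = H(0.77) = 0.7780 bits
H(B) = H(0.11) = 0.4999 bits

Distribution A (p=0.77) is closer to uniform (p=0.5), so it has higher entropy.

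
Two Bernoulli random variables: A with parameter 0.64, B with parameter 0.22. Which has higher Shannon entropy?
A

For binary distributions, entropy is maximized at p=0.5 and decreases as p moves toward 0 or 1.

H(A) = H(0.64) = 0.9427 bits
H(B) = H(0.22) = 0.7602 bits

Distribution A (p=0.64) is closer to uniform (p=0.5), so it has higher entropy.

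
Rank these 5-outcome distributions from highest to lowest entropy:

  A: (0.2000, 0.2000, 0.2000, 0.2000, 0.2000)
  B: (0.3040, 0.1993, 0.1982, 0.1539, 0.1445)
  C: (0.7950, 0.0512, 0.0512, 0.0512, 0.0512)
A > B > C

Key insight: Entropy is maximized by uniform distributions and minimized by concentrated distributions.

- Uniform distributions have maximum entropy log₂(5) = 2.3219 bits
- The more "peaked" or concentrated a distribution, the lower its entropy

Entropies:
  H(A) = 2.3219 bits
  H(B) = 2.2677 bits
  H(C) = 1.1418 bits

Ranking: A > B > C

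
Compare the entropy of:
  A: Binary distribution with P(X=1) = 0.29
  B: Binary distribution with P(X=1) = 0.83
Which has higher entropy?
A

For binary distributions, entropy is maximized at p=0.5 and decreases as p moves toward 0 or 1.

H(A) = H(0.29) = 0.8687 bits
H(B) = H(0.83) = 0.6577 bits

Distribution A (p=0.29) is closer to uniform (p=0.5), so it has higher entropy.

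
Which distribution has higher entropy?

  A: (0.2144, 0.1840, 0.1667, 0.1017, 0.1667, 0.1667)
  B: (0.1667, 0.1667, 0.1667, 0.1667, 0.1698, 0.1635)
B

Both distributions are close to uniform, making this a harder comparison.

H(A) = 2.5534 bits
H(B) = 2.5849 bits

The distribution closer to uniform has higher entropy.
Answer: B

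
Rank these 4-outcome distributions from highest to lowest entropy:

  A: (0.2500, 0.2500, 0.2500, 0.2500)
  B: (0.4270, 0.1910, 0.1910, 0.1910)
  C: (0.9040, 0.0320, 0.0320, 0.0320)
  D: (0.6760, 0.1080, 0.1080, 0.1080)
A > B > D > C

Key insight: Entropy is maximized by uniform distributions and minimized by concentrated distributions.

Entropies:
  H(A) = 2.0000 bits
  H(B) = 1.8928 bits
  H(C) = 0.6083 bits
  H(D) = 1.4222 bits

Ranking: A > B > D > C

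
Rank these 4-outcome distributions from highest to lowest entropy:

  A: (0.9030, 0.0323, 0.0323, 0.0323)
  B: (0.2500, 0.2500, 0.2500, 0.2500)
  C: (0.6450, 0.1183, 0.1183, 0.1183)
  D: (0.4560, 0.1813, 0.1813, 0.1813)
B > D > C > A

Key insight: Entropy is maximized by uniform distributions and minimized by concentrated distributions.

Entropies:
  H(A) = 0.6132 bits
  H(B) = 2.0000 bits
  H(C) = 1.5011 bits
  H(D) = 1.8566 bits

Ranking: B > D > C > A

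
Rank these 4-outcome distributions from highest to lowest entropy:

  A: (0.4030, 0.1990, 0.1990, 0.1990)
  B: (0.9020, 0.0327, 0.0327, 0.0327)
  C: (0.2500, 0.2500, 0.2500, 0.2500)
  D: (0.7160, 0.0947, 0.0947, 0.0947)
C > A > D > B

Key insight: Entropy is maximized by uniform distributions and minimized by concentrated distributions.

Entropies:
  H(A) = 1.9189 bits
  H(B) = 0.6179 bits
  H(C) = 2.0000 bits
  H(D) = 1.3110 bits

Ranking: C > A > D > B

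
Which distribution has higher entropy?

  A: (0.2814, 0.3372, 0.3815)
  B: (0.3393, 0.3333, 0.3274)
B

Both distributions are close to uniform, making this a harder comparison.

H(A) = 1.5740 bits
H(B) = 1.5848 bits

The distribution closer to uniform has higher entropy.
Answer: B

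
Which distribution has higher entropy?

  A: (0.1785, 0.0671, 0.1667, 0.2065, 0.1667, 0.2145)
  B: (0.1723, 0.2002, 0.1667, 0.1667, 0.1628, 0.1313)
B

Both distributions are close to uniform, making this a harder comparison.

H(A) = 2.5134 bits
H(B) = 2.5744 bits

The distribution closer to uniform has higher entropy.
Answer: B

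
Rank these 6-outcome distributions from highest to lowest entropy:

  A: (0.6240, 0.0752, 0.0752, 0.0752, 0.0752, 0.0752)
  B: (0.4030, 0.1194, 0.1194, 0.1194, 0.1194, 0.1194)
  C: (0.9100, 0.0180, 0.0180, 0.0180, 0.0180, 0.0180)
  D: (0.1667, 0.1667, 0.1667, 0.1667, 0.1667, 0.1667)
D > B > A > C

Key insight: Entropy is maximized by uniform distributions and minimized by concentrated distributions.

Entropies:
  H(A) = 1.8282 bits
  H(B) = 2.3589 bits
  H(C) = 0.6454 bits
  H(D) = 2.5850 bits

Ranking: D > B > A > C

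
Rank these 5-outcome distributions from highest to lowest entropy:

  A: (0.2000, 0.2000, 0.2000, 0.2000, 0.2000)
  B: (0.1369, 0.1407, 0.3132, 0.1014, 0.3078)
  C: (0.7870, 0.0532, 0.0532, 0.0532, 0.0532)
A > B > C

Key insight: Entropy is maximized by uniform distributions and minimized by concentrated distributions.

- Uniform distributions have maximum entropy log₂(5) = 2.3219 bits
- The more "peaked" or concentrated a distribution, the lower its entropy

Entropies:
  H(A) = 2.3219 bits
  H(B) = 2.1734 bits
  H(C) = 1.1732 bits

Ranking: A > B > C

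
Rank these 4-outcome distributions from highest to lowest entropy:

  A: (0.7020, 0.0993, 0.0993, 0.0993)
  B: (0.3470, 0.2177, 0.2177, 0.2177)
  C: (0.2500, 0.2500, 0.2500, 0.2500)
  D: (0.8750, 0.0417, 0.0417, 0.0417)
C > B > A > D

Key insight: Entropy is maximized by uniform distributions and minimized by concentrated distributions.

Entropies:
  H(A) = 1.3512 bits
  H(B) = 1.9663 bits
  H(C) = 2.0000 bits
  H(D) = 0.7417 bits

Ranking: C > B > A > D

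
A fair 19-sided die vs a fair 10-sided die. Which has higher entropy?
19-sided die

Both are uniform distributions; for uniform over n outcomes, H = log₂(n). H(19-sided) = log₂(19) = 4.248 bits and H(10-sided) = log₂(10) = 3.322 bits. More outcomes in a uniform distribution means higher entropy.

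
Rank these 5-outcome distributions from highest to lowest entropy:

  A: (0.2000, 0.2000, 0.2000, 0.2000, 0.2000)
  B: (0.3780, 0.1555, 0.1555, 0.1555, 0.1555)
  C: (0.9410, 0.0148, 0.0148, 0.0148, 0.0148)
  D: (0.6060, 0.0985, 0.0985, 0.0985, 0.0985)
A > B > D > C

Key insight: Entropy is maximized by uniform distributions and minimized by concentrated distributions.

Entropies:
  H(A) = 2.3219 bits
  H(B) = 2.2006 bits
  H(C) = 0.4415 bits
  H(D) = 1.7553 bits

Ranking: A > B > D > C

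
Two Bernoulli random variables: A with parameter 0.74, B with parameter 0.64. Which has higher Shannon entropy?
B

For binary distributions, entropy is maximized at p=0.5 and decreases as p moves toward 0 or 1.

H(A) = H(0.74) = 0.8267 bits
H(B) = H(0.64) = 0.9427 bits

Distribution B (p=0.64) is closer to uniform (p=0.5), so it has higher entropy.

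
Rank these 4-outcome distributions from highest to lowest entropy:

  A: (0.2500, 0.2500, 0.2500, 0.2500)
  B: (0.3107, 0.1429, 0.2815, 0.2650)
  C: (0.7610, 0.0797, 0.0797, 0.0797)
A > B > C

Key insight: Entropy is maximized by uniform distributions and minimized by concentrated distributions.

- Uniform distributions have maximum entropy log₂(4) = 2.0000 bits
- The more "peaked" or concentrated a distribution, the lower its entropy

Entropies:
  H(A) = 2.0000 bits
  H(B) = 1.9475 bits
  H(C) = 1.1722 bits

Ranking: A > B > C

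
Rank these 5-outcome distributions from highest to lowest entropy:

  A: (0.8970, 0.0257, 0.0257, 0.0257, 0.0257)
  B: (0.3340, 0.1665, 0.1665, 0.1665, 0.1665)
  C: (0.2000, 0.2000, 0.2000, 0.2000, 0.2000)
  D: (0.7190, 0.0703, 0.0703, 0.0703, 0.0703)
C > B > D > A

Key insight: Entropy is maximized by uniform distributions and minimized by concentrated distributions.

Entropies:
  H(A) = 0.6844 bits
  H(B) = 2.2510 bits
  H(C) = 2.3219 bits
  H(D) = 1.4188 bits

Ranking: C > B > D > A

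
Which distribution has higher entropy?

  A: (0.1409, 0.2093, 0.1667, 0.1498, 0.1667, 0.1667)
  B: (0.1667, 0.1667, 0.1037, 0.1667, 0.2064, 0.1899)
A

Both distributions are close to uniform, making this a harder comparison.

H(A) = 2.5734 bits
H(B) = 2.5565 bits

The distribution closer to uniform has higher entropy.
Answer: A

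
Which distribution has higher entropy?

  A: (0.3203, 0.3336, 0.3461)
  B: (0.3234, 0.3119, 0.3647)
A

Both distributions are close to uniform, making this a harder comparison.

H(A) = 1.5842 bits
H(B) = 1.5817 bits

The distribution closer to uniform has higher entropy.
Answer: A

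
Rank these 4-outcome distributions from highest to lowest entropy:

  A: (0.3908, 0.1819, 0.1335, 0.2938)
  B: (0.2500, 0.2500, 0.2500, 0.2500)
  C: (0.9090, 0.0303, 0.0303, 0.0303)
B > A > C

Key insight: Entropy is maximized by uniform distributions and minimized by concentrated distributions.

- Uniform distributions have maximum entropy log₂(4) = 2.0000 bits
- The more "peaked" or concentrated a distribution, the lower its entropy

Entropies:
  H(A) = 1.8840 bits
  H(B) = 2.0000 bits
  H(C) = 0.5840 bits

Ranking: B > A > C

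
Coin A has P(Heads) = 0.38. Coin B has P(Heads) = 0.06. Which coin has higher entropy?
A

For binary distributions, entropy is maximized at p=0.5 and decreases as p moves toward 0 or 1.

H(A) = H(0.38) = 0.9580 bits
H(B) = H(0.06) = 0.3274 bits

Distribution A (p=0.38) is closer to uniform (p=0.5), so it has higher entropy.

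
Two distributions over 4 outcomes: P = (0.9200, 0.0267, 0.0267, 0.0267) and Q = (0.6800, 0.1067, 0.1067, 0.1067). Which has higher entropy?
Q

P is highly concentrated on one outcome (92%), making it nearly deterministic. Q spreads its mass more evenly (max 68%). The more spread-out distribution has higher entropy: H(P) ≈ 0.529 bits, H(Q) ≈ 1.412 bits.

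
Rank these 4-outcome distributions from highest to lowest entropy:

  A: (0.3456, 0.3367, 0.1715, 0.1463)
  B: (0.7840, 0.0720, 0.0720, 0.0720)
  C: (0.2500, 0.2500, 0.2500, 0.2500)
C > A > B

Key insight: Entropy is maximized by uniform distributions and minimized by concentrated distributions.

- Uniform distributions have maximum entropy log₂(4) = 2.0000 bits
- The more "peaked" or concentrated a distribution, the lower its entropy

Entropies:
  H(A) = 1.9004 bits
  H(B) = 1.0951 bits
  H(C) = 2.0000 bits

Ranking: C > A > B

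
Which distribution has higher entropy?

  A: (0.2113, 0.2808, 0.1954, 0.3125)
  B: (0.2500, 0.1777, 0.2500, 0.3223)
A

Both distributions are close to uniform, making this a harder comparison.

H(A) = 1.9731 bits
H(B) = 1.9694 bits

The distribution closer to uniform has higher entropy.
Answer: A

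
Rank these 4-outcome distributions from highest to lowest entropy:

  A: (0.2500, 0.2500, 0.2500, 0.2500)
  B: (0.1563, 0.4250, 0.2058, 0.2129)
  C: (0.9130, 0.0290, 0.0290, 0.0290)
A > B > C

Key insight: Entropy is maximized by uniform distributions and minimized by concentrated distributions.

- Uniform distributions have maximum entropy log₂(4) = 2.0000 bits
- The more "peaked" or concentrated a distribution, the lower its entropy

Entropies:
  H(A) = 2.0000 bits
  H(B) = 1.8877 bits
  H(C) = 0.5643 bits

Ranking: A > B > C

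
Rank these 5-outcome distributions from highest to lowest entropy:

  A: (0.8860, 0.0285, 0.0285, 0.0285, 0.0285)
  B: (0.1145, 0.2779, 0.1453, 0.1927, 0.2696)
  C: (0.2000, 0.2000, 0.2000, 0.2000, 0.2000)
C > B > A

Key insight: Entropy is maximized by uniform distributions and minimized by concentrated distributions.

- Uniform distributions have maximum entropy log₂(5) = 2.3219 bits
- The more "peaked" or concentrated a distribution, the lower its entropy

Entropies:
  H(A) = 0.7399 bits
  H(B) = 2.2433 bits
  H(C) = 2.3219 bits

Ranking: C > B > A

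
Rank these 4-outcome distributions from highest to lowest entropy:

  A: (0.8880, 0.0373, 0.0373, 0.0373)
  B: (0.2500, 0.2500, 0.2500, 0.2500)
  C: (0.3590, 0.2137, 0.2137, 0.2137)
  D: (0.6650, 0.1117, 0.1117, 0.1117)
B > C > D > A

Key insight: Entropy is maximized by uniform distributions and minimized by concentrated distributions.

Entropies:
  H(A) = 0.6834 bits
  H(B) = 2.0000 bits
  H(C) = 1.9578 bits
  H(D) = 1.4509 bits

Ranking: B > C > D > A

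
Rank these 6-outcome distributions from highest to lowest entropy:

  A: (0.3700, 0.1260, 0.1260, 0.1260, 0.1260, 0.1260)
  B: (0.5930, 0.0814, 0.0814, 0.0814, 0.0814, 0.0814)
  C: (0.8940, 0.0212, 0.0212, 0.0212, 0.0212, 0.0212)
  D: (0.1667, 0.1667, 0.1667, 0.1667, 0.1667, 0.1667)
D > A > B > C

Key insight: Entropy is maximized by uniform distributions and minimized by concentrated distributions.

Entropies:
  H(A) = 2.4135 bits
  H(B) = 1.9199 bits
  H(C) = 0.7339 bits
  H(D) = 2.5850 bits

Ranking: D > A > B > C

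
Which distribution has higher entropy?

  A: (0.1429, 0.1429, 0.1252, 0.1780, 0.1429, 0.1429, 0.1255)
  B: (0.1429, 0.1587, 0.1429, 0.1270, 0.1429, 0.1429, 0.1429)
B

Both distributions are close to uniform, making this a harder comparison.

H(A) = 2.7983 bits
H(B) = 2.8048 bits

The distribution closer to uniform has higher entropy.
Answer: B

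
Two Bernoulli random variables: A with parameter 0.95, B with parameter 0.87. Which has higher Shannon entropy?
B

For binary distributions, entropy is maximized at p=0.5 and decreases as p moves toward 0 or 1.

H(A) = H(0.95) = 0.2864 bits
H(B) = H(0.87) = 0.5574 bits

Distribution B (p=0.87) is closer to uniform (p=0.5), so it has higher entropy.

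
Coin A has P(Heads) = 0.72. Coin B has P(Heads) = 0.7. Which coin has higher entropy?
B

For binary distributions, entropy is maximized at p=0.5 and decreases as p moves toward 0 or 1.

H(A) = H(0.72) = 0.8555 bits
H(B) = H(0.7) = 0.8813 bits

Distribution B (p=0.7) is closer to uniform (p=0.5), so it has higher entropy.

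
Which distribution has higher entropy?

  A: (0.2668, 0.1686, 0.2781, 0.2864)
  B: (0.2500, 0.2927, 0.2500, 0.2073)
B

Both distributions are close to uniform, making this a harder comparison.

H(A) = 1.9717 bits
H(B) = 1.9894 bits

The distribution closer to uniform has higher entropy.
Answer: B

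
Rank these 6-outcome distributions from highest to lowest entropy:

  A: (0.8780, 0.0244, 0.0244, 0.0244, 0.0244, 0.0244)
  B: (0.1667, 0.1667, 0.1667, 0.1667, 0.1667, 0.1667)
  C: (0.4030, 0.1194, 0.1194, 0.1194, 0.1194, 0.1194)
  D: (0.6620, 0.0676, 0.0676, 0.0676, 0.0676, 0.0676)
B > C > D > A

Key insight: Entropy is maximized by uniform distributions and minimized by concentrated distributions.

Entropies:
  H(A) = 0.8184 bits
  H(B) = 2.5850 bits
  H(C) = 2.3589 bits
  H(D) = 1.7077 bits

Ranking: B > C > D > A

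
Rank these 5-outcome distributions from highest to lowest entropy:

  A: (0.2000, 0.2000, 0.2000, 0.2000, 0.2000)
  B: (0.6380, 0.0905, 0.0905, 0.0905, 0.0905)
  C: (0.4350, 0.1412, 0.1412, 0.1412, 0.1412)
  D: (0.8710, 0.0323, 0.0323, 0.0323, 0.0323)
A > C > B > D

Key insight: Entropy is maximized by uniform distributions and minimized by concentrated distributions.

Entropies:
  H(A) = 2.3219 bits
  H(B) = 1.6683 bits
  H(C) = 2.1178 bits
  H(D) = 0.8127 bits

Ranking: A > C > B > D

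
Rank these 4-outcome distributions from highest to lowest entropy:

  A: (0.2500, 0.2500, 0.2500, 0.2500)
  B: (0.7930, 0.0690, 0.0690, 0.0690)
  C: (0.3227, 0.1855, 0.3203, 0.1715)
A > C > B

Key insight: Entropy is maximized by uniform distributions and minimized by concentrated distributions.

- Uniform distributions have maximum entropy log₂(4) = 2.0000 bits
- The more "peaked" or concentrated a distribution, the lower its entropy

Entropies:
  H(A) = 2.0000 bits
  H(B) = 1.0638 bits
  H(C) = 1.9397 bits

Ranking: A > C > B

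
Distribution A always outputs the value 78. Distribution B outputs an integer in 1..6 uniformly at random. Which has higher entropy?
B

A is deterministic, so H(A) = 0. B is uniform over 6 outcomes, so H(B) = log₂(6) = 2.585 bits. Any distribution with genuine randomness has higher entropy than a deterministic one.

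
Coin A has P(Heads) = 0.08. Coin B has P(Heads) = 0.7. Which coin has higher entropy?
B

For binary distributions, entropy is maximized at p=0.5 and decreases as p moves toward 0 or 1.

H(A) = H(0.08) = 0.4022 bits
H(B) = H(0.7) = 0.8813 bits

Distribution B (p=0.7) is closer to uniform (p=0.5), so it has higher entropy.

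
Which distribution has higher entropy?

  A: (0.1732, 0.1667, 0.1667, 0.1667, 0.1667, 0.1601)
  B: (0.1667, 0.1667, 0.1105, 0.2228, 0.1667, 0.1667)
A

Both distributions are close to uniform, making this a harder comparison.

H(A) = 2.5846 bits
H(B) = 2.5572 bits

The distribution closer to uniform has higher entropy.
Answer: A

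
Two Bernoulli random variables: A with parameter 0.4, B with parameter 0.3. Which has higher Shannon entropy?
A

For binary distributions, entropy is maximized at p=0.5 and decreases as p moves toward 0 or 1.

H(A) = H(0.4) = 0.9710 bits
H(B) = H(0.3) = 0.8813 bits

Distribution A (p=0.4) is closer to uniform (p=0.5), so it has higher entropy.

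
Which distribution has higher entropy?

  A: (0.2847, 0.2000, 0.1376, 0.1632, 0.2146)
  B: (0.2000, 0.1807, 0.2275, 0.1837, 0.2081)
B

Both distributions are close to uniform, making this a harder comparison.

H(A) = 2.2773 bits
H(B) = 2.3167 bits

The distribution closer to uniform has higher entropy.
Answer: B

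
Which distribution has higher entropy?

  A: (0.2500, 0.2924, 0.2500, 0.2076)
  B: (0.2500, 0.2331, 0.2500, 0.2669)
B

Both distributions are close to uniform, making this a harder comparison.

H(A) = 1.9896 bits
H(B) = 1.9984 bits

The distribution closer to uniform has higher entropy.
Answer: B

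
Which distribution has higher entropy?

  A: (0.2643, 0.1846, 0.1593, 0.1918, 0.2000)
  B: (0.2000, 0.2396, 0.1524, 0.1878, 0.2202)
B

Both distributions are close to uniform, making this a harder comparison.

H(A) = 2.3009 bits
H(B) = 2.3057 bits

The distribution closer to uniform has higher entropy.
Answer: B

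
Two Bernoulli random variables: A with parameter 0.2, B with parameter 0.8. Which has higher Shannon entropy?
Equal

For binary distributions, entropy is maximized at p=0.5 and decreases as p moves toward 0 or 1.

H(A) = H(0.2) = 0.7219 bits
H(B) = H(0.8) = 0.7219 bits

Both distributions are equally far from uniform (|0.2-0.5| = |0.8-0.5|), so they have the same entropy.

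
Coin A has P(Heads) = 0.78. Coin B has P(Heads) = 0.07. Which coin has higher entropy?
A

For binary distributions, entropy is maximized at p=0.5 and decreases as p moves toward 0 or 1.

H(A) = H(0.78) = 0.7602 bits
H(B) = H(0.07) = 0.3659 bits

Distribution A (p=0.78) is closer to uniform (p=0.5), so it has higher entropy.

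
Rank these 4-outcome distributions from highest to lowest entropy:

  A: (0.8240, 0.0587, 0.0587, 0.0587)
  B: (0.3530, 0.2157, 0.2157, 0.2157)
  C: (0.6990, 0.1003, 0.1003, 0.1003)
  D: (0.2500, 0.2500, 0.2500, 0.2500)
D > B > C > A

Key insight: Entropy is maximized by uniform distributions and minimized by concentrated distributions.

Entropies:
  H(A) = 0.9502 bits
  H(B) = 1.9622 bits
  H(C) = 1.3596 bits
  H(D) = 2.0000 bits

Ranking: D > B > C > A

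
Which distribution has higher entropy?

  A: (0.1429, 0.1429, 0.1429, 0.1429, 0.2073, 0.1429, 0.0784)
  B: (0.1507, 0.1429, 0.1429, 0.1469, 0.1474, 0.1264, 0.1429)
B

Both distributions are close to uniform, making this a harder comparison.

H(A) = 2.7638 bits
H(B) = 2.8054 bits

The distribution closer to uniform has higher entropy.
Answer: B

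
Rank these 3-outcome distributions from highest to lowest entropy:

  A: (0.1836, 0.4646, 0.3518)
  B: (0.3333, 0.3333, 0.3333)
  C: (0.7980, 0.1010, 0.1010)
B > A > C

Key insight: Entropy is maximized by uniform distributions and minimized by concentrated distributions.

- Uniform distributions have maximum entropy log₂(3) = 1.5850 bits
- The more "peaked" or concentrated a distribution, the lower its entropy

Entropies:
  H(A) = 1.4930 bits
  H(B) = 1.5850 bits
  H(C) = 0.9279 bits

Ranking: B > A > C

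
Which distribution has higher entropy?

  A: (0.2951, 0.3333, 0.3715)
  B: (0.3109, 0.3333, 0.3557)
B

Both distributions are close to uniform, making this a harder comparison.

H(A) = 1.5786 bits
H(B) = 1.5828 bits

The distribution closer to uniform has higher entropy.
Answer: B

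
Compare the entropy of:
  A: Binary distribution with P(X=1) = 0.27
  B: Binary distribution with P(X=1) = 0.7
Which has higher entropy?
B

For binary distributions, entropy is maximized at p=0.5 and decreases as p moves toward 0 or 1.

H(A) = H(0.27) = 0.8415 bits
H(B) = H(0.7) = 0.8813 bits

Distribution B (p=0.7) is closer to uniform (p=0.5), so it has higher entropy.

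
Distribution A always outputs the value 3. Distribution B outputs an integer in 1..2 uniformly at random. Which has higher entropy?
B

A is deterministic, so H(A) = 0. B is uniform over 2 outcomes, so H(B) = log₂(2) = 1.000 bits. Any distribution with genuine randomness has higher entropy than a deterministic one.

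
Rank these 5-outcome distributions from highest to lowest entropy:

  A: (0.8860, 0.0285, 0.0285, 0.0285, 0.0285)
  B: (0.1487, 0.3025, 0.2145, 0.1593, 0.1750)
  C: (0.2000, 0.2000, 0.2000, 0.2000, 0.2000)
C > B > A

Key insight: Entropy is maximized by uniform distributions and minimized by concentrated distributions.

- Uniform distributions have maximum entropy log₂(5) = 2.3219 bits
- The more "peaked" or concentrated a distribution, the lower its entropy

Entropies:
  H(A) = 0.7399 bits
  H(B) = 2.2693 bits
  H(C) = 2.3219 bits

Ranking: C > B > A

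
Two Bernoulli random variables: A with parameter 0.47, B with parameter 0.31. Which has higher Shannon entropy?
A

For binary distributions, entropy is maximized at p=0.5 and decreases as p moves toward 0 or 1.

H(A) = H(0.47) = 0.9974 bits
H(B) = H(0.31) = 0.8932 bits

Distribution A (p=0.47) is closer to uniform (p=0.5), so it has higher entropy.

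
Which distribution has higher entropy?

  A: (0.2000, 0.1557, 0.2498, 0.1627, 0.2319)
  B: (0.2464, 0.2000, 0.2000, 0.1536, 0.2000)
B

Both distributions are close to uniform, making this a harder comparison.

H(A) = 2.2971 bits
H(B) = 2.3062 bits

The distribution closer to uniform has higher entropy.
Answer: B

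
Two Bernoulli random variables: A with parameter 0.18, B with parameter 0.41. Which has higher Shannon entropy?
B

For binary distributions, entropy is maximized at p=0.5 and decreases as p moves toward 0 or 1.

H(A) = H(0.18) = 0.6801 bits
H(B) = H(0.41) = 0.9765 bits

Distribution B (p=0.41) is closer to uniform (p=0.5), so it has higher entropy.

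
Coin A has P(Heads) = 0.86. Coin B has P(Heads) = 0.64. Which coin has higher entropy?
B

For binary distributions, entropy is maximized at p=0.5 and decreases as p moves toward 0 or 1.

H(A) = H(0.86) = 0.5842 bits
H(B) = H(0.64) = 0.9427 bits

Distribution B (p=0.64) is closer to uniform (p=0.5), so it has higher entropy.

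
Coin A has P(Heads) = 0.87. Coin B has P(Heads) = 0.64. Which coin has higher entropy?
B

For binary distributions, entropy is maximized at p=0.5 and decreases as p moves toward 0 or 1.

H(A) = H(0.87) = 0.5574 bits
H(B) = H(0.64) = 0.9427 bits

Distribution B (p=0.64) is closer to uniform (p=0.5), so it has higher entropy.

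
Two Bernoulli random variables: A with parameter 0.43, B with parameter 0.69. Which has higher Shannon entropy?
A

For binary distributions, entropy is maximized at p=0.5 and decreases as p moves toward 0 or 1.

H(A) = H(0.43) = 0.9858 bits
H(B) = H(0.69) = 0.8932 bits

Distribution A (p=0.43) is closer to uniform (p=0.5), so it has higher entropy.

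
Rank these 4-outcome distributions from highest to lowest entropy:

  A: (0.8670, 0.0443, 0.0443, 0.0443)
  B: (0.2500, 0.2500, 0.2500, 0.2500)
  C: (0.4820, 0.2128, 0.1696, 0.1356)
B > C > A

Key insight: Entropy is maximized by uniform distributions and minimized by concentrated distributions.

- Uniform distributions have maximum entropy log₂(4) = 2.0000 bits
- The more "peaked" or concentrated a distribution, the lower its entropy

Entropies:
  H(A) = 0.7764 bits
  H(B) = 2.0000 bits
  H(C) = 1.8076 bits

Ranking: B > C > A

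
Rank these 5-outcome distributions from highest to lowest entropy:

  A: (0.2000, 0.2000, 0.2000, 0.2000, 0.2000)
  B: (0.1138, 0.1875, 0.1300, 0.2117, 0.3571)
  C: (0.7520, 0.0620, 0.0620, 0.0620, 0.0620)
A > B > C

Key insight: Entropy is maximized by uniform distributions and minimized by concentrated distributions.

- Uniform distributions have maximum entropy log₂(5) = 2.3219 bits
- The more "peaked" or concentrated a distribution, the lower its entropy

Entropies:
  H(A) = 2.3219 bits
  H(B) = 2.1969 bits
  H(C) = 1.3041 bits

Ranking: A > B > C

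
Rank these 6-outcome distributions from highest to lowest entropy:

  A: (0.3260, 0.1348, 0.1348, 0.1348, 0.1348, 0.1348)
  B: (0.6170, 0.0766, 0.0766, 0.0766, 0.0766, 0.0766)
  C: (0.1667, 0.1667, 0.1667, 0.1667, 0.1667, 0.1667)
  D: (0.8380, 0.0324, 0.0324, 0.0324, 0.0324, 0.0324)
C > A > B > D

Key insight: Entropy is maximized by uniform distributions and minimized by concentrated distributions.

Entropies:
  H(A) = 2.4758 bits
  H(B) = 1.8494 bits
  H(C) = 2.5850 bits
  H(D) = 1.0152 bits

Ranking: C > A > B > D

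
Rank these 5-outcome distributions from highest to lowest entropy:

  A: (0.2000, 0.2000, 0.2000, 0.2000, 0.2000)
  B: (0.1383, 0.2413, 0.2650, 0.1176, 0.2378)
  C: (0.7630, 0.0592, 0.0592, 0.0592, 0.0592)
A > B > C

Key insight: Entropy is maximized by uniform distributions and minimized by concentrated distributions.

- Uniform distributions have maximum entropy log₂(5) = 2.3219 bits
- The more "peaked" or concentrated a distribution, the lower its entropy

Entropies:
  H(A) = 2.3219 bits
  H(B) = 2.2532 bits
  H(C) = 1.2640 bits

Ranking: A > B > C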